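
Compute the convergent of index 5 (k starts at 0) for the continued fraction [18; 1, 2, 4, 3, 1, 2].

1028/55

Using pₖ = aₖpₖ₋₁ + pₖ₋₂, qₖ = aₖqₖ₋₁ + qₖ₋₂ (with p₋₁=1, p₋₂=0, q₋₁=0, q₋₂=1):
  k=0: a=18, p=18, q=1
  k=1: a=1, p=19, q=1
  k=2: a=2, p=56, q=3
  k=3: a=4, p=243, q=13
  k=4: a=3, p=785, q=42
  k=5: a=1, p=1028, q=55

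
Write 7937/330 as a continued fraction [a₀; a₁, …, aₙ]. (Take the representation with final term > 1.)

[24; 19, 2, 2, 3]

7937 = 24*330 + 17
330 = 19*17 + 7
17 = 2*7 + 3
7 = 2*3 + 1
3 = 3*1 + 0  (stop)
So 7937/330 = [24; 19, 2, 2, 3].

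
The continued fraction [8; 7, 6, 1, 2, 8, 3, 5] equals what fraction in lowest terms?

161324/19819

Using pₖ = aₖpₖ₋₁ + pₖ₋₂ and qₖ = aₖqₖ₋₁ + qₖ₋₂:
  k=0: a=8, p=8, q=1
  k=1: a=7, p=57, q=7
  k=2: a=6, p=350, q=43
  k=3: a=1, p=407, q=50
  k=4: a=2, p=1164, q=143
  k=5: a=8, p=9719, q=1194
  k=6: a=3, p=30321, q=3725
  k=7: a=5, p=161324, q=19819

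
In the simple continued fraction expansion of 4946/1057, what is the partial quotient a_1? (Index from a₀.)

4946 = 4·1057 + 718   →  a_0 = 4
1057 = 1·718 + 339   →  a_1 = 1

1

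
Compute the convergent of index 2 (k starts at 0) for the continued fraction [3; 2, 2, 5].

17/5

Using pₖ = aₖpₖ₋₁ + pₖ₋₂, qₖ = aₖqₖ₋₁ + qₖ₋₂ (with p₋₁=1, p₋₂=0, q₋₁=0, q₋₂=1):
  k=0: a=3, p=3, q=1
  k=1: a=2, p=7, q=2
  k=2: a=2, p=17, q=5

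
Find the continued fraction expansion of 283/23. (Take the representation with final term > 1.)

283 = 12·23 + 7
23 = 3·7 + 2
7 = 3·2 + 1
2 = 2·1 + 0  (stop)
So 283/23 = [12; 3, 3, 2].

[12; 3, 3, 2]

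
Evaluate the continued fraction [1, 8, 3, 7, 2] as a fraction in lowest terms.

438/391

Using pₖ = aₖpₖ₋₁ + pₖ₋₂ and qₖ = aₖqₖ₋₁ + qₖ₋₂:
  k=0: a=1, p=1, q=1
  k=1: a=8, p=9, q=8
  k=2: a=3, p=28, q=25
  k=3: a=7, p=205, q=183
  k=4: a=2, p=438, q=391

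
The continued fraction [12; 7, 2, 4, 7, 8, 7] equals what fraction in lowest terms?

Using pₖ = aₖpₖ₋₁ + pₖ₋₂ and qₖ = aₖqₖ₋₁ + qₖ₋₂:
  k=0: a=12, p=12, q=1
  k=1: a=7, p=85, q=7
  k=2: a=2, p=182, q=15
  k=3: a=4, p=813, q=67
  k=4: a=7, p=5873, q=484
  k=5: a=8, p=47797, q=3939
  k=6: a=7, p=340452, q=28057

340452/28057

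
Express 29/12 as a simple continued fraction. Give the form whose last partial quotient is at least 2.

[2; 2, 2, 2]

29 = 2·12 + 5
12 = 2·5 + 2
5 = 2·2 + 1
2 = 2·1 + 0  (stop)
So 29/12 = [2; 2, 2, 2].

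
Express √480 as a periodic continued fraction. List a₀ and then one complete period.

[21; 1, 9, 1, 42]

a₀ = ⌊√480⌋ = 21.
With m₀=0, d₀=1 and mₖ₊₁ = dₖaₖ − mₖ, dₖ₊₁ = (n − mₖ₊₁²)/dₖ, aₖ₊₁ = ⌊(a₀+mₖ₊₁)/dₖ₊₁⌋:
  k=1: m=21, d=39, a=1
  k=2: m=18, d=4, a=9
  k=3: m=18, d=39, a=1
  k=4: m=21, d=1, a=42
d=1 and a=2a₀=42 at k=4, so the next step gives (m, d) = (21, 39) again — its k=1 value — and the period has length 4.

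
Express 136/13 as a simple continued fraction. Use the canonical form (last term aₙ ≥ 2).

[10; 2, 6]

136 = 10*13 + 6
13 = 2*6 + 1
6 = 6*1 + 0  (stop)
So 136/13 = [10; 2, 6].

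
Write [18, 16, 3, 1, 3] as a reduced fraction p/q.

4407/244

Fold from the inside: start with 3/1.
  1 + 1/3 = 4/3
  3 + 3/4 = 15/4
  16 + 4/15 = 244/15
  18 + 15/244 = 4407/244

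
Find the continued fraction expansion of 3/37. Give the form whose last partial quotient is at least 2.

[0; 12, 3]

3 = 0·37 + 3
37 = 12·3 + 1
3 = 3·1 + 0  (stop)
So 3/37 = [0; 12, 3].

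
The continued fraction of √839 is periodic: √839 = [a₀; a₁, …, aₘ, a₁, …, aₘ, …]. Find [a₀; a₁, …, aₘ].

[28; 1, 27, 1, 56]

a₀ = ⌊√839⌋ = 28.
With m₀=0, d₀=1 and mₖ₊₁ = dₖaₖ − mₖ, dₖ₊₁ = (n − mₖ₊₁²)/dₖ, aₖ₊₁ = ⌊(a₀+mₖ₊₁)/dₖ₊₁⌋:
  k=1: m=28, d=55, a=1
  k=2: m=27, d=2, a=27
  k=3: m=27, d=55, a=1
  k=4: m=28, d=1, a=56
d=1 and a=2a₀=56 at k=4, so the next step gives (m, d) = (28, 55) again — its k=1 value — and the period has length 4.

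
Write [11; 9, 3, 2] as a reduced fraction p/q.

Fold from the inside: start with 2/1.
  3 + 1/2 = 7/2
  9 + 2/7 = 65/7
  11 + 7/65 = 722/65

722/65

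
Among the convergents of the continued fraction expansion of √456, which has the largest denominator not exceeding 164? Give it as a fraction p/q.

√456 = [21; 2, 1, 4, 1, 2, 42, …] (period length 6).
Convergents:
  p_0/q_0 = 21/1
  p_1/q_1 = 43/2
  p_2/q_2 = 64/3
  p_3/q_3 = 299/14
  p_4/q_4 = 363/17
  p_5/q_5 = 1025/48
  p_6/q_6 = 43413/2033
q_5 = 48 ≤ 164 < 2033 = q_6, so the answer is 1025/48.

1025/48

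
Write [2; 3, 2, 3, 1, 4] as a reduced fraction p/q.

Using pₖ = aₖpₖ₋₁ + pₖ₋₂ and qₖ = aₖqₖ₋₁ + qₖ₋₂:
  k=0: a=2, p=2, q=1
  k=1: a=3, p=7, q=3
  k=2: a=2, p=16, q=7
  k=3: a=3, p=55, q=24
  k=4: a=1, p=71, q=31
  k=5: a=4, p=339, q=148

339/148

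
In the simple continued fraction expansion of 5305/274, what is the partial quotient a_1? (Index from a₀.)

2

5305 = 19·274 + 99   →  a_0 = 19
274 = 2·99 + 76   →  a_1 = 2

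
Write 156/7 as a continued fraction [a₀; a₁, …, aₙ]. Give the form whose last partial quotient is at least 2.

156 = 22·7 + 2
7 = 3·2 + 1
2 = 2·1 + 0  (stop)
So 156/7 = [22; 3, 2].

[22; 3, 2]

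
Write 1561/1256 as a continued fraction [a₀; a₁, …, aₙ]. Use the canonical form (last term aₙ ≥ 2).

1561 = 1*1256 + 305
1256 = 4*305 + 36
305 = 8*36 + 17
36 = 2*17 + 2
17 = 8*2 + 1
2 = 2*1 + 0  (stop)
So 1561/1256 = [1; 4, 8, 2, 8, 2].

[1; 4, 8, 2, 8, 2]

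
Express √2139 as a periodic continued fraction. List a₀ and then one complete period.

[46; 4, 92]

a₀ = ⌊√2139⌋ = 46.
With m₀=0, d₀=1 and mₖ₊₁ = dₖaₖ − mₖ, dₖ₊₁ = (n − mₖ₊₁²)/dₖ, aₖ₊₁ = ⌊(a₀+mₖ₊₁)/dₖ₊₁⌋:
  k=1: m=46, d=23, a=4
  k=2: m=46, d=1, a=92
d=1 and a=2a₀=92 at k=2, so the next step gives (m, d) = (46, 23) again — its k=1 value — and the period has length 2.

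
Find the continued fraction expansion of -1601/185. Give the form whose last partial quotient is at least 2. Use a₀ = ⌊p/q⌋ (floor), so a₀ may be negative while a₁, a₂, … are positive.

-1601 = -9×185 + 64
185 = 2×64 + 57
64 = 1×57 + 7
57 = 8×7 + 1
7 = 7×1 + 0  (stop)
So -1601/185 = [-9; 2, 1, 8, 7].

[-9; 2, 1, 8, 7]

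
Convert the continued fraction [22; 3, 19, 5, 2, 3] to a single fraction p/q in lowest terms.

Using pₖ = aₖpₖ₋₁ + pₖ₋₂ and qₖ = aₖqₖ₋₁ + qₖ₋₂:
  k=0: a=22, p=22, q=1
  k=1: a=3, p=67, q=3
  k=2: a=19, p=1295, q=58
  k=3: a=5, p=6542, q=293
  k=4: a=2, p=14379, q=644
  k=5: a=3, p=49679, q=2225

49679/2225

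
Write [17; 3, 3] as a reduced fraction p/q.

173/10

Fold from the inside: start with 3/1.
  3 + 1/3 = 10/3
  17 + 3/10 = 173/10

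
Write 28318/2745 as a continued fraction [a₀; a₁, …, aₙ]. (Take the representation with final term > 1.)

[10; 3, 6, 6, 2, 2, 4]

28318 = 10·2745 + 868
2745 = 3·868 + 141
868 = 6·141 + 22
141 = 6·22 + 9
22 = 2·9 + 4
9 = 2·4 + 1
4 = 4·1 + 0  (stop)
So 28318/2745 = [10; 3, 6, 6, 2, 2, 4].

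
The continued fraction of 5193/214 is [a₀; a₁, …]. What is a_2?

1

5193 = 24·214 + 57   →  a_0 = 24
214 = 3·57 + 43   →  a_1 = 3
57 = 1·43 + 14   →  a_2 = 1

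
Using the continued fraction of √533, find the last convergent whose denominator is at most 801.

6118/265

√533 = [23; 11, 1, 1, 11, 46, …] (period length 5).
Convergents:
  p_0/q_0 = 23/1
  p_1/q_1 = 254/11
  p_2/q_2 = 277/12
  p_3/q_3 = 531/23
  p_4/q_4 = 6118/265
  p_5/q_5 = 281959/12213
q_4 = 265 ≤ 801 < 12213 = q_5, so the answer is 6118/265.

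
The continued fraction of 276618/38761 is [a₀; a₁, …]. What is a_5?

276618 = 7·38761 + 5291   →  a_0 = 7
38761 = 7·5291 + 1724   →  a_1 = 7
5291 = 3·1724 + 119   →  a_2 = 3
1724 = 14·119 + 58   →  a_3 = 14
119 = 2·58 + 3   →  a_4 = 2
58 = 19·3 + 1   →  a_5 = 19

19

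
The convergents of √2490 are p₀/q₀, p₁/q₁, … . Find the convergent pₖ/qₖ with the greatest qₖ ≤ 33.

499/10

√2490 = [49; 1, 8, 1, 98, …] (period length 4).
Convergents:
  p_0/q_0 = 49/1
  p_1/q_1 = 50/1
  p_2/q_2 = 449/9
  p_3/q_3 = 499/10
  p_4/q_4 = 49351/989
q_3 = 10 ≤ 33 < 989 = q_4, so the answer is 499/10.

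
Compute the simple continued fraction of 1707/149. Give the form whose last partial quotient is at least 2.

1707 = 11·149 + 68
149 = 2·68 + 13
68 = 5·13 + 3
13 = 4·3 + 1
3 = 3·1 + 0  (stop)
So 1707/149 = [11; 2, 5, 4, 3].

[11; 2, 5, 4, 3]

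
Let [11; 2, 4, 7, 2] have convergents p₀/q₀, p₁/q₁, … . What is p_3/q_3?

Using pₖ = aₖpₖ₋₁ + pₖ₋₂, qₖ = aₖqₖ₋₁ + qₖ₋₂ (with p₋₁=1, p₋₂=0, q₋₁=0, q₋₂=1):
  k=0: a=11, p=11, q=1
  k=1: a=2, p=23, q=2
  k=2: a=4, p=103, q=9
  k=3: a=7, p=744, q=65

744/65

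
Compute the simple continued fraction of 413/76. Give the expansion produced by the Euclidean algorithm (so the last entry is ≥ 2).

[5; 2, 3, 3, 3]

413 = 5·76 + 33
76 = 2·33 + 10
33 = 3·10 + 3
10 = 3·3 + 1
3 = 3·1 + 0  (stop)
So 413/76 = [5; 2, 3, 3, 3].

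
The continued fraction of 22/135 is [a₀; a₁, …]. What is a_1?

6

22 = 0·135 + 22   →  a_0 = 0
135 = 6·22 + 3   →  a_1 = 6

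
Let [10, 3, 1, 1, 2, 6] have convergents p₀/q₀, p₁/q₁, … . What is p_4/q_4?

Using pₖ = aₖpₖ₋₁ + pₖ₋₂, qₖ = aₖqₖ₋₁ + qₖ₋₂ (with p₋₁=1, p₋₂=0, q₋₁=0, q₋₂=1):
  k=0: a=10, p=10, q=1
  k=1: a=3, p=31, q=3
  k=2: a=1, p=41, q=4
  k=3: a=1, p=72, q=7
  k=4: a=2, p=185, q=18

185/18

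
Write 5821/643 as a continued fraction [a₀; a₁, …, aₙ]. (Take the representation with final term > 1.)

[9; 18, 1, 10, 3]

5821 = 9×643 + 34
643 = 18×34 + 31
34 = 1×31 + 3
31 = 10×3 + 1
3 = 3×1 + 0  (stop)
So 5821/643 = [9; 18, 1, 10, 3].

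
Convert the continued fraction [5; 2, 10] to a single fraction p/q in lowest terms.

115/21

Fold from the inside: start with 10/1.
  2 + 1/10 = 21/10
  5 + 10/21 = 115/21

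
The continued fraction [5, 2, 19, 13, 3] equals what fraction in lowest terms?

Using pₖ = aₖpₖ₋₁ + pₖ₋₂ and qₖ = aₖqₖ₋₁ + qₖ₋₂:
  k=0: a=5, p=5, q=1
  k=1: a=2, p=11, q=2
  k=2: a=19, p=214, q=39
  k=3: a=13, p=2793, q=509
  k=4: a=3, p=8593, q=1566

8593/1566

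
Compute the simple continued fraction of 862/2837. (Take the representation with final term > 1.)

862 = 0*2837 + 862
2837 = 3*862 + 251
862 = 3*251 + 109
251 = 2*109 + 33
109 = 3*33 + 10
33 = 3*10 + 3
10 = 3*3 + 1
3 = 3*1 + 0  (stop)
So 862/2837 = [0; 3, 3, 2, 3, 3, 3, 3].

[0; 3, 3, 2, 3, 3, 3, 3]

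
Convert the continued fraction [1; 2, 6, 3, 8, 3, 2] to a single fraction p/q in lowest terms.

3613/2469

Fold from the inside: start with 2/1.
  3 + 1/2 = 7/2
  8 + 2/7 = 58/7
  3 + 7/58 = 181/58
  6 + 58/181 = 1144/181
  2 + 181/1144 = 2469/1144
  1 + 1144/2469 = 3613/2469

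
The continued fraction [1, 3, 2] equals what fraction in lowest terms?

Using pₖ = aₖpₖ₋₁ + pₖ₋₂ and qₖ = aₖqₖ₋₁ + qₖ₋₂:
  k=0: a=1, p=1, q=1
  k=1: a=3, p=4, q=3
  k=2: a=2, p=9, q=7

9/7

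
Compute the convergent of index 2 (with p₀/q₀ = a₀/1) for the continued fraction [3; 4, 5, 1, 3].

68/21

Using pₖ = aₖpₖ₋₁ + pₖ₋₂, qₖ = aₖqₖ₋₁ + qₖ₋₂ (with p₋₁=1, p₋₂=0, q₋₁=0, q₋₂=1):
  k=0: a=3, p=3, q=1
  k=1: a=4, p=13, q=4
  k=2: a=5, p=68, q=21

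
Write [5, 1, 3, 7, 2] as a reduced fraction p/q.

Using pₖ = aₖpₖ₋₁ + pₖ₋₂ and qₖ = aₖqₖ₋₁ + qₖ₋₂:
  k=0: a=5, p=5, q=1
  k=1: a=1, p=6, q=1
  k=2: a=3, p=23, q=4
  k=3: a=7, p=167, q=29
  k=4: a=2, p=357, q=62

357/62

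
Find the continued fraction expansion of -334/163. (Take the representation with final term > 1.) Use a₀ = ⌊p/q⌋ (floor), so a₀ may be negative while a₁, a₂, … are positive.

[-3; 1, 19, 2, 1, 2]

-334 = -3*163 + 155
163 = 1*155 + 8
155 = 19*8 + 3
8 = 2*3 + 2
3 = 1*2 + 1
2 = 2*1 + 0  (stop)
So -334/163 = [-3; 1, 19, 2, 1, 2].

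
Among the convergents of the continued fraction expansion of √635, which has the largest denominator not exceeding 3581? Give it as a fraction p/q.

31751/1260

√635 = [25; 5, 50, …] (period length 2).
Convergents:
  p_0/q_0 = 25/1
  p_1/q_1 = 126/5
  p_2/q_2 = 6325/251
  p_3/q_3 = 31751/1260
  p_4/q_4 = 1593875/63251
q_3 = 1260 ≤ 3581 < 63251 = q_4, so the answer is 31751/1260.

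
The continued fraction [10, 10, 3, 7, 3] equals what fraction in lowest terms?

7189/712

Using pₖ = aₖpₖ₋₁ + pₖ₋₂ and qₖ = aₖqₖ₋₁ + qₖ₋₂:
  k=0: a=10, p=10, q=1
  k=1: a=10, p=101, q=10
  k=2: a=3, p=313, q=31
  k=3: a=7, p=2292, q=227
  k=4: a=3, p=7189, q=712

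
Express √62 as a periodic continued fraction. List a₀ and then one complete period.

[7; 1, 6, 1, 14]

a₀ = ⌊√62⌋ = 7.
With m₀=0, d₀=1 and mₖ₊₁ = dₖaₖ − mₖ, dₖ₊₁ = (n − mₖ₊₁²)/dₖ, aₖ₊₁ = ⌊(a₀+mₖ₊₁)/dₖ₊₁⌋:
  k=1: m=7, d=13, a=1
  k=2: m=6, d=2, a=6
  k=3: m=6, d=13, a=1
  k=4: m=7, d=1, a=14
d=1 and a=2a₀=14 at k=4, so the next step gives (m, d) = (7, 13) again — its k=1 value — and the period has length 4.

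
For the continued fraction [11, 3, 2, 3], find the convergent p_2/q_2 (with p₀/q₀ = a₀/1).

Using pₖ = aₖpₖ₋₁ + pₖ₋₂, qₖ = aₖqₖ₋₁ + qₖ₋₂ (with p₋₁=1, p₋₂=0, q₋₁=0, q₋₂=1):
  k=0: a=11, p=11, q=1
  k=1: a=3, p=34, q=3
  k=2: a=2, p=79, q=7

79/7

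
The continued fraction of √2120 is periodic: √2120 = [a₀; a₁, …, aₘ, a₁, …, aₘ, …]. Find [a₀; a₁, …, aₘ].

[46; 23, 92]

a₀ = ⌊√2120⌋ = 46.
With m₀=0, d₀=1 and mₖ₊₁ = dₖaₖ − mₖ, dₖ₊₁ = (n − mₖ₊₁²)/dₖ, aₖ₊₁ = ⌊(a₀+mₖ₊₁)/dₖ₊₁⌋:
  k=1: m=46, d=4, a=23
  k=2: m=46, d=1, a=92
d=1 and a=2a₀=92 at k=2, so the next step gives (m, d) = (46, 4) again — its k=1 value — and the period has length 2.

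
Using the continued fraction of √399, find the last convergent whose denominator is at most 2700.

√399 = [19; 1, 38, …] (period length 2).
Convergents:
  p_0/q_0 = 19/1
  p_1/q_1 = 20/1
  p_2/q_2 = 779/39
  p_3/q_3 = 799/40
  p_4/q_4 = 31141/1559
  p_5/q_5 = 31940/1599
  p_6/q_6 = 1244861/62321
q_5 = 1599 ≤ 2700 < 62321 = q_6, so the answer is 31940/1599.

31940/1599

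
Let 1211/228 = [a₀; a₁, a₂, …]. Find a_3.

1

1211 = 5·228 + 71   →  a_0 = 5
228 = 3·71 + 15   →  a_1 = 3
71 = 4·15 + 11   →  a_2 = 4
15 = 1·11 + 4   →  a_3 = 1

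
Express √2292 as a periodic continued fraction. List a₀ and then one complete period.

a₀ = ⌊√2292⌋ = 47.
With m₀=0, d₀=1 and mₖ₊₁ = dₖaₖ − mₖ, dₖ₊₁ = (n − mₖ₊₁²)/dₖ, aₖ₊₁ = ⌊(a₀+mₖ₊₁)/dₖ₊₁⌋:
  k=1: m=47, d=83, a=1
  k=2: m=36, d=12, a=6
  k=3: m=36, d=83, a=1
  k=4: m=47, d=1, a=94
d=1 and a=2a₀=94 at k=4, so the next step gives (m, d) = (47, 83) again — its k=1 value — and the period has length 4.

[47; 1, 6, 1, 94]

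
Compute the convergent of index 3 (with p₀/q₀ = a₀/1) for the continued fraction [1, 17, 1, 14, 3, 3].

284/269

Using pₖ = aₖpₖ₋₁ + pₖ₋₂, qₖ = aₖqₖ₋₁ + qₖ₋₂ (with p₋₁=1, p₋₂=0, q₋₁=0, q₋₂=1):
  k=0: a=1, p=1, q=1
  k=1: a=17, p=18, q=17
  k=2: a=1, p=19, q=18
  k=3: a=14, p=284, q=269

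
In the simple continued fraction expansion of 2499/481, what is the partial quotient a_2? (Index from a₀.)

2499 = 5·481 + 94   →  a_0 = 5
481 = 5·94 + 11   →  a_1 = 5
94 = 8·11 + 6   →  a_2 = 8

8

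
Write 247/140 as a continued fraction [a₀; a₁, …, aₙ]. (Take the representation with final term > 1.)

247 = 1×140 + 107
140 = 1×107 + 33
107 = 3×33 + 8
33 = 4×8 + 1
8 = 8×1 + 0  (stop)
So 247/140 = [1; 1, 3, 4, 8].

[1; 1, 3, 4, 8]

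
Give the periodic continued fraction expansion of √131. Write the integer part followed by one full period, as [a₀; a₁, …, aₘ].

a₀ = ⌊√131⌋ = 11.

[11; 2, 4, 11, 4, 2, 22]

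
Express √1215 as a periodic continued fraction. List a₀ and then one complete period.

[34; 1, 5, 1, 68]

a₀ = ⌊√1215⌋ = 34.
With m₀=0, d₀=1 and mₖ₊₁ = dₖaₖ − mₖ, dₖ₊₁ = (n − mₖ₊₁²)/dₖ, aₖ₊₁ = ⌊(a₀+mₖ₊₁)/dₖ₊₁⌋:
  k=1: m=34, d=59, a=1
  k=2: m=25, d=10, a=5
  k=3: m=25, d=59, a=1
  k=4: m=34, d=1, a=68
d=1 and a=2a₀=68 at k=4, so the next step gives (m, d) = (34, 59) again — its k=1 value — and the period has length 4.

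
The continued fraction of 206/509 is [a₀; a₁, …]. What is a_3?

8

206 = 0·509 + 206   →  a_0 = 0
509 = 2·206 + 97   →  a_1 = 2
206 = 2·97 + 12   →  a_2 = 2
97 = 8·12 + 1   →  a_3 = 8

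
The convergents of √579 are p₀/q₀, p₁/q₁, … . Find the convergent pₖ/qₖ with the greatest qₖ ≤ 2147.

√579 = [24; 16, 48, …] (period length 2).
Convergents:
  p_0/q_0 = 24/1
  p_1/q_1 = 385/16
  p_2/q_2 = 18504/769
  p_3/q_3 = 296449/12320
q_2 = 769 ≤ 2147 < 12320 = q_3, so the answer is 18504/769.

18504/769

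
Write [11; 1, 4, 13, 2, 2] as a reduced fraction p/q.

4013/340

Fold from the inside: start with 2/1.
  2 + 1/2 = 5/2
  13 + 2/5 = 67/5
  4 + 5/67 = 273/67
  1 + 67/273 = 340/273
  11 + 273/340 = 4013/340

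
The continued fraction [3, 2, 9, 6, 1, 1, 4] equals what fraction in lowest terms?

3957/1139

Using pₖ = aₖpₖ₋₁ + pₖ₋₂ and qₖ = aₖqₖ₋₁ + qₖ₋₂:
  k=0: a=3, p=3, q=1
  k=1: a=2, p=7, q=2
  k=2: a=9, p=66, q=19
  k=3: a=6, p=403, q=116
  k=4: a=1, p=469, q=135
  k=5: a=1, p=872, q=251
  k=6: a=4, p=3957, q=1139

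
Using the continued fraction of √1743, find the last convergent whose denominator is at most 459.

√1743 = [41; 1, 2, 1, 82, …] (period length 4).
Convergents:
  p_0/q_0 = 41/1
  p_1/q_1 = 42/1
  p_2/q_2 = 125/3
  p_3/q_3 = 167/4
  p_4/q_4 = 13819/331
  p_5/q_5 = 13986/335
  p_6/q_6 = 41791/1001
q_5 = 335 ≤ 459 < 1001 = q_6, so the answer is 13986/335.

13986/335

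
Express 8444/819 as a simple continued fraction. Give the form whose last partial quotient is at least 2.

8444 = 10·819 + 254
819 = 3·254 + 57
254 = 4·57 + 26
57 = 2·26 + 5
26 = 5·5 + 1
5 = 5·1 + 0  (stop)
So 8444/819 = [10; 3, 4, 2, 5, 5].

[10; 3, 4, 2, 5, 5]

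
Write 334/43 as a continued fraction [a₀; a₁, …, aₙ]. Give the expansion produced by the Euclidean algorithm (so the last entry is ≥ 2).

334 = 7*43 + 33
43 = 1*33 + 10
33 = 3*10 + 3
10 = 3*3 + 1
3 = 3*1 + 0  (stop)
So 334/43 = [7; 1, 3, 3, 3].

[7; 1, 3, 3, 3]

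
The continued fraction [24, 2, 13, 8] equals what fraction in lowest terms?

Fold from the inside: start with 8/1.
  13 + 1/8 = 105/8
  2 + 8/105 = 218/105
  24 + 105/218 = 5337/218

5337/218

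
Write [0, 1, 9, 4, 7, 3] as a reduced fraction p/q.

841/932

Fold from the inside: start with 3/1.
  7 + 1/3 = 22/3
  4 + 3/22 = 91/22
  9 + 22/91 = 841/91
  1 + 91/841 = 932/841
  0 + 841/932 = 841/932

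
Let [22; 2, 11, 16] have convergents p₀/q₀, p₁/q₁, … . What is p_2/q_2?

Using pₖ = aₖpₖ₋₁ + pₖ₋₂, qₖ = aₖqₖ₋₁ + qₖ₋₂ (with p₋₁=1, p₋₂=0, q₋₁=0, q₋₂=1):
  k=0: a=22, p=22, q=1
  k=1: a=2, p=45, q=2
  k=2: a=11, p=517, q=23

517/23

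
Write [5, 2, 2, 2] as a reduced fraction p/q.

Fold from the inside: start with 2/1.
  2 + 1/2 = 5/2
  2 + 2/5 = 12/5
  5 + 5/12 = 65/12

65/12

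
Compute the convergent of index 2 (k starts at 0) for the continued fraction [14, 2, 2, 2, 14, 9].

Using pₖ = aₖpₖ₋₁ + pₖ₋₂, qₖ = aₖqₖ₋₁ + qₖ₋₂ (with p₋₁=1, p₋₂=0, q₋₁=0, q₋₂=1):
  k=0: a=14, p=14, q=1
  k=1: a=2, p=29, q=2
  k=2: a=2, p=72, q=5

72/5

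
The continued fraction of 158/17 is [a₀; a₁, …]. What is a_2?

2

158 = 9·17 + 5   →  a_0 = 9
17 = 3·5 + 2   →  a_1 = 3
5 = 2·2 + 1   →  a_2 = 2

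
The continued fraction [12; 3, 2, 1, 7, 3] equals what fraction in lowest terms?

2964/241

Fold from the inside: start with 3/1.
  7 + 1/3 = 22/3
  1 + 3/22 = 25/22
  2 + 22/25 = 72/25
  3 + 25/72 = 241/72
  12 + 72/241 = 2964/241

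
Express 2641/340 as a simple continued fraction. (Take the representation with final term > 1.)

[7; 1, 3, 3, 3, 2, 3]

2641 = 7·340 + 261
340 = 1·261 + 79
261 = 3·79 + 24
79 = 3·24 + 7
24 = 3·7 + 3
7 = 2·3 + 1
3 = 3·1 + 0  (stop)
So 2641/340 = [7; 1, 3, 3, 3, 2, 3].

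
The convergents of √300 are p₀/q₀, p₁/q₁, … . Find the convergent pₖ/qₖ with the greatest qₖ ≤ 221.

√300 = [17; 3, 8, 3, 34, …] (period length 4).
Convergents:
  p_0/q_0 = 17/1
  p_1/q_1 = 52/3
  p_2/q_2 = 433/25
  p_3/q_3 = 1351/78
  p_4/q_4 = 46367/2677
q_3 = 78 ≤ 221 < 2677 = q_4, so the answer is 1351/78.

1351/78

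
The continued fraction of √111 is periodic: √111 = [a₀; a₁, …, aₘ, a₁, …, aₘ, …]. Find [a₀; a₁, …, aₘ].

a₀ = ⌊√111⌋ = 10.

[10; 1, 1, 6, 1, 1, 20]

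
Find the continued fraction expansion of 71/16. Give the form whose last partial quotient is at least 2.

71 = 4*16 + 7
16 = 2*7 + 2
7 = 3*2 + 1
2 = 2*1 + 0  (stop)
So 71/16 = [4; 2, 3, 2].

[4; 2, 3, 2]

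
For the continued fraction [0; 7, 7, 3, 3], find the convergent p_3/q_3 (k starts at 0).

22/157

Using pₖ = aₖpₖ₋₁ + pₖ₋₂, qₖ = aₖqₖ₋₁ + qₖ₋₂ (with p₋₁=1, p₋₂=0, q₋₁=0, q₋₂=1):
  k=0: a=0, p=0, q=1
  k=1: a=7, p=1, q=7
  k=2: a=7, p=7, q=50
  k=3: a=3, p=22, q=157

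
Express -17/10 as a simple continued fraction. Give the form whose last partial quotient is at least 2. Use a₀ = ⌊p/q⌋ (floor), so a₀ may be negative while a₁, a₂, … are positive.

-17 = -2·10 + 3
10 = 3·3 + 1
3 = 3·1 + 0  (stop)
So -17/10 = [-2; 3, 3].

[-2; 3, 3]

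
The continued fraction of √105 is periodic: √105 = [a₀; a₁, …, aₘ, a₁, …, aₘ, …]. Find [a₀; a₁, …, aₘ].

[10; 4, 20]

a₀ = ⌊√105⌋ = 10.
With m₀=0, d₀=1 and mₖ₊₁ = dₖaₖ − mₖ, dₖ₊₁ = (n − mₖ₊₁²)/dₖ, aₖ₊₁ = ⌊(a₀+mₖ₊₁)/dₖ₊₁⌋:
  k=1: m=10, d=5, a=4
  k=2: m=10, d=1, a=20
d=1 and a=2a₀=20 at k=2, so the next step gives (m, d) = (10, 5) again — its k=1 value — and the period has length 2.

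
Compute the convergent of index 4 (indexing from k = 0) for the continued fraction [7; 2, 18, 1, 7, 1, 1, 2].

Using pₖ = aₖpₖ₋₁ + pₖ₋₂, qₖ = aₖqₖ₋₁ + qₖ₋₂ (with p₋₁=1, p₋₂=0, q₋₁=0, q₋₂=1):
  k=0: a=7, p=7, q=1
  k=1: a=2, p=15, q=2
  k=2: a=18, p=277, q=37
  k=3: a=1, p=292, q=39
  k=4: a=7, p=2321, q=310

2321/310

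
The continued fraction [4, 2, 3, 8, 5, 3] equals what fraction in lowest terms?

4205/949

Using pₖ = aₖpₖ₋₁ + pₖ₋₂ and qₖ = aₖqₖ₋₁ + qₖ₋₂:
  k=0: a=4, p=4, q=1
  k=1: a=2, p=9, q=2
  k=2: a=3, p=31, q=7
  k=3: a=8, p=257, q=58
  k=4: a=5, p=1316, q=297
  k=5: a=3, p=4205, q=949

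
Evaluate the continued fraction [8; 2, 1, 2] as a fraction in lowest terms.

67/8

Fold from the inside: start with 2/1.
  1 + 1/2 = 3/2
  2 + 2/3 = 8/3
  8 + 3/8 = 67/8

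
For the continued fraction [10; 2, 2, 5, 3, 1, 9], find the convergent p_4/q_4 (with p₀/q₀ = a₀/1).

Using pₖ = aₖpₖ₋₁ + pₖ₋₂, qₖ = aₖqₖ₋₁ + qₖ₋₂ (with p₋₁=1, p₋₂=0, q₋₁=0, q₋₂=1):
  k=0: a=10, p=10, q=1
  k=1: a=2, p=21, q=2
  k=2: a=2, p=52, q=5
  k=3: a=5, p=281, q=27
  k=4: a=3, p=895, q=86

895/86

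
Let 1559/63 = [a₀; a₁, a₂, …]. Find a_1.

1559 = 24·63 + 47   →  a_0 = 24
63 = 1·47 + 16   →  a_1 = 1

1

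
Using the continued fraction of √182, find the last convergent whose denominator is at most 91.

715/53

√182 = [13; 2, 26, …] (period length 2).
Convergents:
  p_0/q_0 = 13/1
  p_1/q_1 = 27/2
  p_2/q_2 = 715/53
  p_3/q_3 = 1457/108
q_2 = 53 ≤ 91 < 108 = q_3, so the answer is 715/53.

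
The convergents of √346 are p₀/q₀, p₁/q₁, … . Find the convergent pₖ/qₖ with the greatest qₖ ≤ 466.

√346 = [18; 1, 1, 1, 1, 36, …] (period length 5).
Convergents:
  p_0/q_0 = 18/1
  p_1/q_1 = 19/1
  p_2/q_2 = 37/2
  p_3/q_3 = 56/3
  p_4/q_4 = 93/5
  p_5/q_5 = 3404/183
  p_6/q_6 = 3497/188
  p_7/q_7 = 6901/371
  p_8/q_8 = 10398/559
q_7 = 371 ≤ 466 < 559 = q_8, so the answer is 6901/371.

6901/371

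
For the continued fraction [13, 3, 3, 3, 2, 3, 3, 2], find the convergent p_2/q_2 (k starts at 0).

133/10

Using pₖ = aₖpₖ₋₁ + pₖ₋₂, qₖ = aₖqₖ₋₁ + qₖ₋₂ (with p₋₁=1, p₋₂=0, q₋₁=0, q₋₂=1):
  k=0: a=13, p=13, q=1
  k=1: a=3, p=40, q=3
  k=2: a=3, p=133, q=10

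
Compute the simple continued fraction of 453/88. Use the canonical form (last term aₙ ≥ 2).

453 = 5×88 + 13
88 = 6×13 + 10
13 = 1×10 + 3
10 = 3×3 + 1
3 = 3×1 + 0  (stop)
So 453/88 = [5; 6, 1, 3, 3].

[5; 6, 1, 3, 3]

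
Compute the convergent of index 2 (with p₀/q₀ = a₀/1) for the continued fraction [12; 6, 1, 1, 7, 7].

Using pₖ = aₖpₖ₋₁ + pₖ₋₂, qₖ = aₖqₖ₋₁ + qₖ₋₂ (with p₋₁=1, p₋₂=0, q₋₁=0, q₋₂=1):
  k=0: a=12, p=12, q=1
  k=1: a=6, p=73, q=6
  k=2: a=1, p=85, q=7

85/7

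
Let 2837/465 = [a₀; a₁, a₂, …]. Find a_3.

8

2837 = 6·465 + 47   →  a_0 = 6
465 = 9·47 + 42   →  a_1 = 9
47 = 1·42 + 5   →  a_2 = 1
42 = 8·5 + 2   →  a_3 = 8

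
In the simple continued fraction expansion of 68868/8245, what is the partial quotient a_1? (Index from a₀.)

68868 = 8·8245 + 2908   →  a_0 = 8
8245 = 2·2908 + 2429   →  a_1 = 2

2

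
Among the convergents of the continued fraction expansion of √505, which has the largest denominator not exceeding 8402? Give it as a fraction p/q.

72765/3238

√505 = [22; 2, 8, 2, 44, …] (period length 4).
Convergents:
  p_0/q_0 = 22/1
  p_1/q_1 = 45/2
  p_2/q_2 = 382/17
  p_3/q_3 = 809/36
  p_4/q_4 = 35978/1601
  p_5/q_5 = 72765/3238
  p_6/q_6 = 618098/27505
q_5 = 3238 ≤ 8402 < 27505 = q_6, so the answer is 72765/3238.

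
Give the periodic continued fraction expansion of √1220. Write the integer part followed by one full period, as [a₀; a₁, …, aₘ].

a₀ = ⌊√1220⌋ = 34.
With m₀=0, d₀=1 and mₖ₊₁ = dₖaₖ − mₖ, dₖ₊₁ = (n − mₖ₊₁²)/dₖ, aₖ₊₁ = ⌊(a₀+mₖ₊₁)/dₖ₊₁⌋:
  k=1: m=34, d=64, a=1
  k=2: m=30, d=5, a=12
  k=3: m=30, d=64, a=1
  k=4: m=34, d=1, a=68
d=1 and a=2a₀=68 at k=4, so the next step gives (m, d) = (34, 64) again — its k=1 value — and the period has length 4.

[34; 1, 12, 1, 68]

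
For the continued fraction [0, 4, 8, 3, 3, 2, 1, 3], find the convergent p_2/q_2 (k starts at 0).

8/33

Using pₖ = aₖpₖ₋₁ + pₖ₋₂, qₖ = aₖqₖ₋₁ + qₖ₋₂ (with p₋₁=1, p₋₂=0, q₋₁=0, q₋₂=1):
  k=0: a=0, p=0, q=1
  k=1: a=4, p=1, q=4
  k=2: a=8, p=8, q=33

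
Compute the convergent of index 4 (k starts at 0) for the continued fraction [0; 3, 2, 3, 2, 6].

16/55

Using pₖ = aₖpₖ₋₁ + pₖ₋₂, qₖ = aₖqₖ₋₁ + qₖ₋₂ (with p₋₁=1, p₋₂=0, q₋₁=0, q₋₂=1):
  k=0: a=0, p=0, q=1
  k=1: a=3, p=1, q=3
  k=2: a=2, p=2, q=7
  k=3: a=3, p=7, q=24
  k=4: a=2, p=16, q=55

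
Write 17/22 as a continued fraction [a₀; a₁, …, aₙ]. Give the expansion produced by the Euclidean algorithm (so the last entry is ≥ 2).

[0; 1, 3, 2, 2]

17 = 0*22 + 17
22 = 1*17 + 5
17 = 3*5 + 2
5 = 2*2 + 1
2 = 2*1 + 0  (stop)
So 17/22 = [0; 1, 3, 2, 2].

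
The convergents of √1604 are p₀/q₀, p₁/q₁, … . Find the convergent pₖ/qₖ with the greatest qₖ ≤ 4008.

64120/1601

√1604 = [40; 20, 80, …] (period length 2).
Convergents:
  p_0/q_0 = 40/1
  p_1/q_1 = 801/20
  p_2/q_2 = 64120/1601
  p_3/q_3 = 1283201/32040
q_2 = 1601 ≤ 4008 < 32040 = q_3, so the answer is 64120/1601.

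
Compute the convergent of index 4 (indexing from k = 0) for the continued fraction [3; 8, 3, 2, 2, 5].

440/141

Using pₖ = aₖpₖ₋₁ + pₖ₋₂, qₖ = aₖqₖ₋₁ + qₖ₋₂ (with p₋₁=1, p₋₂=0, q₋₁=0, q₋₂=1):
  k=0: a=3, p=3, q=1
  k=1: a=8, p=25, q=8
  k=2: a=3, p=78, q=25
  k=3: a=2, p=181, q=58
  k=4: a=2, p=440, q=141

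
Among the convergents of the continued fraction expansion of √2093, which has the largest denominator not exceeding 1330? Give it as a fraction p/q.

√2093 = [45; 1, 2, 1, 90, …] (period length 4).
Convergents:
  p_0/q_0 = 45/1
  p_1/q_1 = 46/1
  p_2/q_2 = 137/3
  p_3/q_3 = 183/4
  p_4/q_4 = 16607/363
  p_5/q_5 = 16790/367
  p_6/q_6 = 50187/1097
  p_7/q_7 = 66977/1464
q_6 = 1097 ≤ 1330 < 1464 = q_7, so the answer is 50187/1097.

50187/1097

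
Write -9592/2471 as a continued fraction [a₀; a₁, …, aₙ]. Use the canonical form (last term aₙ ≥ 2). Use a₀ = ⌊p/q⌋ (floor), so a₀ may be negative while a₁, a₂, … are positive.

-9592 = -4×2471 + 292
2471 = 8×292 + 135
292 = 2×135 + 22
135 = 6×22 + 3
22 = 7×3 + 1
3 = 3×1 + 0  (stop)
So -9592/2471 = [-4; 8, 2, 6, 7, 3].

[-4; 8, 2, 6, 7, 3]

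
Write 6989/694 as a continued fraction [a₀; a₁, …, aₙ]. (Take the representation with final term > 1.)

6989 = 10*694 + 49
694 = 14*49 + 8
49 = 6*8 + 1
8 = 8*1 + 0  (stop)
So 6989/694 = [10; 14, 6, 8].

[10; 14, 6, 8]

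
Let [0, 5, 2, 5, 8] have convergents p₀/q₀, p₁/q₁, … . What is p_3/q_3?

Using pₖ = aₖpₖ₋₁ + pₖ₋₂, qₖ = aₖqₖ₋₁ + qₖ₋₂ (with p₋₁=1, p₋₂=0, q₋₁=0, q₋₂=1):
  k=0: a=0, p=0, q=1
  k=1: a=5, p=1, q=5
  k=2: a=2, p=2, q=11
  k=3: a=5, p=11, q=60

11/60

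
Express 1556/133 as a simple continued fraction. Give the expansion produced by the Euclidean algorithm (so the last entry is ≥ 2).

[11; 1, 2, 3, 13]

1556 = 11·133 + 93
133 = 1·93 + 40
93 = 2·40 + 13
40 = 3·13 + 1
13 = 13·1 + 0  (stop)
So 1556/133 = [11; 1, 2, 3, 13].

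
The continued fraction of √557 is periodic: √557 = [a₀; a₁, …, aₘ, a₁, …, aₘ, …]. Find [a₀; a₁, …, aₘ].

a₀ = ⌊√557⌋ = 23.
With m₀=0, d₀=1 and mₖ₊₁ = dₖaₖ − mₖ, dₖ₊₁ = (n − mₖ₊₁²)/dₖ, aₖ₊₁ = ⌊(a₀+mₖ₊₁)/dₖ₊₁⌋:
  k=1: m=23, d=28, a=1
  k=2: m=5, d=19, a=1
  k=3: m=14, d=19, a=1
  k=4: m=5, d=28, a=1
  k=5: m=23, d=1, a=46
d=1 and a=2a₀=46 at k=5, so the next step gives (m, d) = (23, 28) again — its k=1 value — and the period has length 5.

[23; 1, 1, 1, 1, 46]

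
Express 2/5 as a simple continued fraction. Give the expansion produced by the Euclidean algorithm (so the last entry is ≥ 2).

2 = 0×5 + 2
5 = 2×2 + 1
2 = 2×1 + 0  (stop)
So 2/5 = [0; 2, 2].

[0; 2, 2]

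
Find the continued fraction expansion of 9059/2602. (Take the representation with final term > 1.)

[3; 2, 13, 19, 5]

9059 = 3·2602 + 1253
2602 = 2·1253 + 96
1253 = 13·96 + 5
96 = 19·5 + 1
5 = 5·1 + 0  (stop)
So 9059/2602 = [3; 2, 13, 19, 5].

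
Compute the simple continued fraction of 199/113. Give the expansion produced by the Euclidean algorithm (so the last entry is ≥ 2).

199 = 1*113 + 86
113 = 1*86 + 27
86 = 3*27 + 5
27 = 5*5 + 2
5 = 2*2 + 1
2 = 2*1 + 0  (stop)
So 199/113 = [1; 1, 3, 5, 2, 2].

[1; 1, 3, 5, 2, 2]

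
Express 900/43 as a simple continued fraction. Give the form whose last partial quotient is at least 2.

900 = 20*43 + 40
43 = 1*40 + 3
40 = 13*3 + 1
3 = 3*1 + 0  (stop)
So 900/43 = [20; 1, 13, 3].

[20; 1, 13, 3]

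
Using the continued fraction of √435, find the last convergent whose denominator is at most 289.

5965/286

√435 = [20; 1, 5, 1, 40, …] (period length 4).
Convergents:
  p_0/q_0 = 20/1
  p_1/q_1 = 21/1
  p_2/q_2 = 125/6
  p_3/q_3 = 146/7
  p_4/q_4 = 5965/286
  p_5/q_5 = 6111/293
q_4 = 286 ≤ 289 < 293 = q_5, so the answer is 5965/286.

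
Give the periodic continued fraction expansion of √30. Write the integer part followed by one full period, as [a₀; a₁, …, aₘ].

a₀ = ⌊√30⌋ = 5.
With m₀=0, d₀=1 and mₖ₊₁ = dₖaₖ − mₖ, dₖ₊₁ = (n − mₖ₊₁²)/dₖ, aₖ₊₁ = ⌊(a₀+mₖ₊₁)/dₖ₊₁⌋:
  k=1: m=5, d=5, a=2
  k=2: m=5, d=1, a=10
d=1 and a=2a₀=10 at k=2, so the next step gives (m, d) = (5, 5) again — its k=1 value — and the period has length 2.

[5; 2, 10]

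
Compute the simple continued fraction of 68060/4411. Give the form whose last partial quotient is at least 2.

[15; 2, 3, 19, 2, 2, 6]

68060 = 15×4411 + 1895
4411 = 2×1895 + 621
1895 = 3×621 + 32
621 = 19×32 + 13
32 = 2×13 + 6
13 = 2×6 + 1
6 = 6×1 + 0  (stop)
So 68060/4411 = [15; 2, 3, 19, 2, 2, 6].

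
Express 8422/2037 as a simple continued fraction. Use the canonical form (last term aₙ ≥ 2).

[4; 7, 2, 3, 3, 3, 1, 2]

8422 = 4·2037 + 274
2037 = 7·274 + 119
274 = 2·119 + 36
119 = 3·36 + 11
36 = 3·11 + 3
11 = 3·3 + 2
3 = 1·2 + 1
2 = 2·1 + 0  (stop)
So 8422/2037 = [4; 7, 2, 3, 3, 3, 1, 2].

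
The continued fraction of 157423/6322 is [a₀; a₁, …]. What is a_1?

157423 = 24·6322 + 5695   →  a_0 = 24
6322 = 1·5695 + 627   →  a_1 = 1

1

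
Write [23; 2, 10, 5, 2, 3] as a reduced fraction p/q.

Using pₖ = aₖpₖ₋₁ + pₖ₋₂ and qₖ = aₖqₖ₋₁ + qₖ₋₂:
  k=0: a=23, p=23, q=1
  k=1: a=2, p=47, q=2
  k=2: a=10, p=493, q=21
  k=3: a=5, p=2512, q=107
  k=4: a=2, p=5517, q=235
  k=5: a=3, p=19063, q=812

19063/812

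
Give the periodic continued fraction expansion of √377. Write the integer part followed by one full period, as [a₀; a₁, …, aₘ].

[19; 2, 2, 2, 38]

a₀ = ⌊√377⌋ = 19.
With m₀=0, d₀=1 and mₖ₊₁ = dₖaₖ − mₖ, dₖ₊₁ = (n − mₖ₊₁²)/dₖ, aₖ₊₁ = ⌊(a₀+mₖ₊₁)/dₖ₊₁⌋:
  k=1: m=19, d=16, a=2
  k=2: m=13, d=13, a=2
  k=3: m=13, d=16, a=2
  k=4: m=19, d=1, a=38
d=1 and a=2a₀=38 at k=4, so the next step gives (m, d) = (19, 16) again — its k=1 value — and the period has length 4.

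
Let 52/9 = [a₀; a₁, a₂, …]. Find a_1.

52 = 5·9 + 7   →  a_0 = 5
9 = 1·7 + 2   →  a_1 = 1

1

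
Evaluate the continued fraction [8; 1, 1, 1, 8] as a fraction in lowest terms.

225/26

Fold from the inside: start with 8/1.
  1 + 1/8 = 9/8
  1 + 8/9 = 17/9
  1 + 9/17 = 26/17
  8 + 17/26 = 225/26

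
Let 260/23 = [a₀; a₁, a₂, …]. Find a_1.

260 = 11·23 + 7   →  a_0 = 11
23 = 3·7 + 2   →  a_1 = 3

3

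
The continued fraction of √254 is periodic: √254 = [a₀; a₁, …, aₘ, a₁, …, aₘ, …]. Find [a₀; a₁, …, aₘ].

a₀ = ⌊√254⌋ = 15.
With m₀=0, d₀=1 and mₖ₊₁ = dₖaₖ − mₖ, dₖ₊₁ = (n − mₖ₊₁²)/dₖ, aₖ₊₁ = ⌊(a₀+mₖ₊₁)/dₖ₊₁⌋:
  k=1: m=15, d=29, a=1
  k=2: m=14, d=2, a=14
  k=3: m=14, d=29, a=1
  k=4: m=15, d=1, a=30
d=1 and a=2a₀=30 at k=4, so the next step gives (m, d) = (15, 29) again — its k=1 value — and the period has length 4.

[15; 1, 14, 1, 30]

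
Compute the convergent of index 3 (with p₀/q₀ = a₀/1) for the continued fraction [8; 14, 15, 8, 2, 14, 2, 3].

Using pₖ = aₖpₖ₋₁ + pₖ₋₂, qₖ = aₖqₖ₋₁ + qₖ₋₂ (with p₋₁=1, p₋₂=0, q₋₁=0, q₋₂=1):
  k=0: a=8, p=8, q=1
  k=1: a=14, p=113, q=14
  k=2: a=15, p=1703, q=211
  k=3: a=8, p=13737, q=1702

13737/1702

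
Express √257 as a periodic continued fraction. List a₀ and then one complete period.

[16; 32]

a₀ = ⌊√257⌋ = 16.
With m₀=0, d₀=1 and mₖ₊₁ = dₖaₖ − mₖ, dₖ₊₁ = (n − mₖ₊₁²)/dₖ, aₖ₊₁ = ⌊(a₀+mₖ₊₁)/dₖ₊₁⌋:
  k=1: m=16, d=1, a=32
d=1 and a=2a₀=32 at k=1, so the next step gives (m, d) = (16, 1) again — its k=1 value — and the period has length 1.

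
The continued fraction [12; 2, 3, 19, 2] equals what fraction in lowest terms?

Fold from the inside: start with 2/1.
  19 + 1/2 = 39/2
  3 + 2/39 = 119/39
  2 + 39/119 = 277/119
  12 + 119/277 = 3443/277

3443/277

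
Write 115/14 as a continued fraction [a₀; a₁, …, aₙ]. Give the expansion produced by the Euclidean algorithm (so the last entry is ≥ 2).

[8; 4, 1, 2]

115 = 8×14 + 3
14 = 4×3 + 2
3 = 1×2 + 1
2 = 2×1 + 0  (stop)
So 115/14 = [8; 4, 1, 2].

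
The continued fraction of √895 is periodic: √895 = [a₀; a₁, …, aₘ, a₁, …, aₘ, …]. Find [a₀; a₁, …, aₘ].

a₀ = ⌊√895⌋ = 29.
With m₀=0, d₀=1 and mₖ₊₁ = dₖaₖ − mₖ, dₖ₊₁ = (n − mₖ₊₁²)/dₖ, aₖ₊₁ = ⌊(a₀+mₖ₊₁)/dₖ₊₁⌋:
  k=1: m=29, d=54, a=1
  k=2: m=25, d=5, a=10
  k=3: m=25, d=54, a=1
  k=4: m=29, d=1, a=58
d=1 and a=2a₀=58 at k=4, so the next step gives (m, d) = (29, 54) again — its k=1 value — and the period has length 4.

[29; 1, 10, 1, 58]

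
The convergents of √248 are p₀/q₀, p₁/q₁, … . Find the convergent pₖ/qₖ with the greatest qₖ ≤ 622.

√248 = [15; 1, 2, 1, 30, …] (period length 4).
Convergents:
  p_0/q_0 = 15/1
  p_1/q_1 = 16/1
  p_2/q_2 = 47/3
  p_3/q_3 = 63/4
  p_4/q_4 = 1937/123
  p_5/q_5 = 2000/127
  p_6/q_6 = 5937/377
  p_7/q_7 = 7937/504
  p_8/q_8 = 244047/15497
q_7 = 504 ≤ 622 < 15497 = q_8, so the answer is 7937/504.

7937/504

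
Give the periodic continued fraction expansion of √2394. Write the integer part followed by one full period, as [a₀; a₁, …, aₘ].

[48; 1, 12, 1, 96]

a₀ = ⌊√2394⌋ = 48.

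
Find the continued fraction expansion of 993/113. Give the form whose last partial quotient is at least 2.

[8; 1, 3, 1, 2, 2, 3]

993 = 8·113 + 89
113 = 1·89 + 24
89 = 3·24 + 17
24 = 1·17 + 7
17 = 2·7 + 3
7 = 2·3 + 1
3 = 3·1 + 0  (stop)
So 993/113 = [8; 1, 3, 1, 2, 2, 3].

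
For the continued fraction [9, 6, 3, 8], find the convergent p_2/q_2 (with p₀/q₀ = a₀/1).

174/19

Using pₖ = aₖpₖ₋₁ + pₖ₋₂, qₖ = aₖqₖ₋₁ + qₖ₋₂ (with p₋₁=1, p₋₂=0, q₋₁=0, q₋₂=1):
  k=0: a=9, p=9, q=1
  k=1: a=6, p=55, q=6
  k=2: a=3, p=174, q=19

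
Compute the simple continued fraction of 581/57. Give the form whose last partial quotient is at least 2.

[10; 5, 5, 2]

581 = 10*57 + 11
57 = 5*11 + 2
11 = 5*2 + 1
2 = 2*1 + 0  (stop)
So 581/57 = [10; 5, 5, 2].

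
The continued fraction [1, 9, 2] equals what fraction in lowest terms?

21/19

Fold from the inside: start with 2/1.
  9 + 1/2 = 19/2
  1 + 2/19 = 21/19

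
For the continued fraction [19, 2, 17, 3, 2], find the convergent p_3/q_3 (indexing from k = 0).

Using pₖ = aₖpₖ₋₁ + pₖ₋₂, qₖ = aₖqₖ₋₁ + qₖ₋₂ (with p₋₁=1, p₋₂=0, q₋₁=0, q₋₂=1):
  k=0: a=19, p=19, q=1
  k=1: a=2, p=39, q=2
  k=2: a=17, p=682, q=35
  k=3: a=3, p=2085, q=107

2085/107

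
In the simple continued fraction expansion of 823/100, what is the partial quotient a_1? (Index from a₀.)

4

823 = 8·100 + 23   →  a_0 = 8
100 = 4·23 + 8   →  a_1 = 4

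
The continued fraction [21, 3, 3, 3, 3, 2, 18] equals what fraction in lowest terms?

Using pₖ = aₖpₖ₋₁ + pₖ₋₂ and qₖ = aₖqₖ₋₁ + qₖ₋₂:
  k=0: a=21, p=21, q=1
  k=1: a=3, p=64, q=3
  k=2: a=3, p=213, q=10
  k=3: a=3, p=703, q=33
  k=4: a=3, p=2322, q=109
  k=5: a=2, p=5347, q=251
  k=6: a=18, p=98568, q=4627

98568/4627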